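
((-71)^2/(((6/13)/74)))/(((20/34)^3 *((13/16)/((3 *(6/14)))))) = 5498148126/875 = 6283597.86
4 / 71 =0.06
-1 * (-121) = 121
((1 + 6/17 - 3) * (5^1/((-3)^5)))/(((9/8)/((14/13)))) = 15680/483327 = 0.03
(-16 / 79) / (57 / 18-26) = 0.01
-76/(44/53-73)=1.05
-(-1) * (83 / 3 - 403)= -1126 / 3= -375.33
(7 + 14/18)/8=35/36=0.97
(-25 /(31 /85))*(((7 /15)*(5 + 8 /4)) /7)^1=-2975 /93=-31.99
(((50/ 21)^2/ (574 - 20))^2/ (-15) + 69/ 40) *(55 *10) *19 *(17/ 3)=54874492515963395/ 537203975364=102148.34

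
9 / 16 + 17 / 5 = 317 / 80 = 3.96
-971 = -971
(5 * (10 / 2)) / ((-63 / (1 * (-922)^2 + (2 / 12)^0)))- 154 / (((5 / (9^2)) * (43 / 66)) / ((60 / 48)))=-926808098 / 2709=-342121.85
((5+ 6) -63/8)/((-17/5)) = -125/136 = -0.92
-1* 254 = -254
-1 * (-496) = 496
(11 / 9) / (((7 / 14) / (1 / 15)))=22 / 135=0.16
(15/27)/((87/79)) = 395/783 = 0.50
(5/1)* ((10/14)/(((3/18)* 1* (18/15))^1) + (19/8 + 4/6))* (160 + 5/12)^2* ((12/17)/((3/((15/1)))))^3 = 367584765625/9826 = 37409400.12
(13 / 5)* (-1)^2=2.60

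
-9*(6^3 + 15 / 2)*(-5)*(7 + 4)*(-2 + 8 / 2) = 221265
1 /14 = 0.07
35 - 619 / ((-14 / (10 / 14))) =6525 / 98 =66.58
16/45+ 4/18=26/45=0.58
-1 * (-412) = 412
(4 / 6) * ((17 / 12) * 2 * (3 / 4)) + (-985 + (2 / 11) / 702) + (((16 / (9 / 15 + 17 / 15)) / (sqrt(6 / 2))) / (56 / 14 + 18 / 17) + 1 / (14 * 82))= -2179828649 / 2216214 + 340 * sqrt(3) / 559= -982.53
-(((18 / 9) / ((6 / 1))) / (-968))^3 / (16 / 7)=7 / 391840948224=0.00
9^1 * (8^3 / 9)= 512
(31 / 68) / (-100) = -0.00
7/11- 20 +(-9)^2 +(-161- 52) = -1665/11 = -151.36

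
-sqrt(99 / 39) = -sqrt(429) / 13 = -1.59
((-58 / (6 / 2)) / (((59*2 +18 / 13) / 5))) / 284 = -1885 / 661152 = -0.00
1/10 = 0.10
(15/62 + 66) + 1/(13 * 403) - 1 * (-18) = 882689/10478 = 84.24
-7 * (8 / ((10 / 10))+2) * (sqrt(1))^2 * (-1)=70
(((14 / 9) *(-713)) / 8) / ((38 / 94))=-234577 / 684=-342.95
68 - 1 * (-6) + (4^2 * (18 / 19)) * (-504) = -143746 / 19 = -7565.58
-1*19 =-19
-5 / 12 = -0.42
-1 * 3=-3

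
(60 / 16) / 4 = 15 / 16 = 0.94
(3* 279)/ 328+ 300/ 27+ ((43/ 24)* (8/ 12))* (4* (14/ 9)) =560453/ 26568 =21.10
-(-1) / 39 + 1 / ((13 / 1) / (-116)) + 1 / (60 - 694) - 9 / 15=-9.50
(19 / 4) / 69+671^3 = 83382832255 / 276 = 302111711.07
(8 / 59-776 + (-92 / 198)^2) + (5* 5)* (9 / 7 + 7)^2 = 26653821032 / 28334691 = 940.68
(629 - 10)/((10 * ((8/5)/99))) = 61281/16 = 3830.06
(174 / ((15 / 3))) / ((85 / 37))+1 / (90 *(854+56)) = 4218181 / 278460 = 15.15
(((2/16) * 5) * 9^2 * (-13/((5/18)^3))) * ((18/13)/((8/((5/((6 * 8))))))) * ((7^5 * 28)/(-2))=20841167403/160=130257296.27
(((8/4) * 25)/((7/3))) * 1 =21.43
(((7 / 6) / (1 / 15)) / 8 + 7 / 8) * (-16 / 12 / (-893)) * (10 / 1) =245 / 5358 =0.05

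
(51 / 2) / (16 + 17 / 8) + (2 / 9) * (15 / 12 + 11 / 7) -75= -1333091 / 18270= -72.97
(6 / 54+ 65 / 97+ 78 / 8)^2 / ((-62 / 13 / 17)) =-395.33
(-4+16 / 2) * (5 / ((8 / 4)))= 10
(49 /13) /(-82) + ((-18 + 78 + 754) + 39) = 909249 /1066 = 852.95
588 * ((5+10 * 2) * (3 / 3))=14700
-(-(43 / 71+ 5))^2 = -158404 / 5041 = -31.42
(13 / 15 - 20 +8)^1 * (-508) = 84836 / 15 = 5655.73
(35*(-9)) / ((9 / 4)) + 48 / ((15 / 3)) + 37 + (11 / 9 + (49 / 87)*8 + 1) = -113107 / 1305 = -86.67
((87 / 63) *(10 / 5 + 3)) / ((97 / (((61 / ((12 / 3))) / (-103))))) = -8845 / 839244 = -0.01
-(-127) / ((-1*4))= -127 / 4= -31.75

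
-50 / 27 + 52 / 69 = -682 / 621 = -1.10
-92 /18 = -46 /9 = -5.11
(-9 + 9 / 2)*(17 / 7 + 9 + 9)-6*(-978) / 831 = -329115 / 3878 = -84.87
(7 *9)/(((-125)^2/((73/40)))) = 4599/625000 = 0.01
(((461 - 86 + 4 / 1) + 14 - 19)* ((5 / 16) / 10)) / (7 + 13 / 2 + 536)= 187 / 8792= 0.02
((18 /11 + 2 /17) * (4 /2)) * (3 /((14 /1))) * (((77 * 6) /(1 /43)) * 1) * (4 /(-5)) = -1015488 /85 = -11946.92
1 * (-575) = -575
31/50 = 0.62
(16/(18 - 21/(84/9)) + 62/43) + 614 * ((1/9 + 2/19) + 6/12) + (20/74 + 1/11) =3091138852/6982899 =442.67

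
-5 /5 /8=-1 /8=-0.12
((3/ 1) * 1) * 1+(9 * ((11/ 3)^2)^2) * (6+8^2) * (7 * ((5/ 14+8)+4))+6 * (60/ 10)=88651606/ 9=9850178.44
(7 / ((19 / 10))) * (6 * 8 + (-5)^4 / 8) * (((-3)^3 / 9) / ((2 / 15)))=-1589175 / 152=-10455.10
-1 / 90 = -0.01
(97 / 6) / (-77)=-0.21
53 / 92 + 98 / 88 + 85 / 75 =21427 / 7590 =2.82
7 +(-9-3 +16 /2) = 3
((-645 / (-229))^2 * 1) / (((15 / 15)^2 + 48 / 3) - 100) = -416025 / 4352603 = -0.10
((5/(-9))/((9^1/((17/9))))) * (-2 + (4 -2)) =0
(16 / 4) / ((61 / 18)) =72 / 61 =1.18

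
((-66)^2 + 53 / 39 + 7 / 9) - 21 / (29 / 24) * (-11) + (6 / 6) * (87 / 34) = 525112595 / 115362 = 4551.87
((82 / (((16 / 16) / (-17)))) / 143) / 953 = -1394 / 136279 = -0.01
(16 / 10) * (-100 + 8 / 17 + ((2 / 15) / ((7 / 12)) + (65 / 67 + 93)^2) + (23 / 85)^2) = 13969.86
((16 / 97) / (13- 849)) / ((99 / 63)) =-28 / 223003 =-0.00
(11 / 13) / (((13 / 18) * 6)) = 33 / 169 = 0.20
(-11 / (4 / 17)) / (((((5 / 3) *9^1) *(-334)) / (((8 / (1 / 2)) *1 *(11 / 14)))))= 2057 / 17535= 0.12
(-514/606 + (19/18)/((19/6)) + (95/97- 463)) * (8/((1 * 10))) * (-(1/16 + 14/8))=6570617/9797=670.68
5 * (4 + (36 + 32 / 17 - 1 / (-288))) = 209.43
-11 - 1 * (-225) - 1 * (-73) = 287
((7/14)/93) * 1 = 1/186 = 0.01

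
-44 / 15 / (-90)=22 / 675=0.03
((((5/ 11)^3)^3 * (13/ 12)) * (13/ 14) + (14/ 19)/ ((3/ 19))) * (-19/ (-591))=178326194363/ 1188405636264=0.15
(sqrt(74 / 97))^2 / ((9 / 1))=74 / 873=0.08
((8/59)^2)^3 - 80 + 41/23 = -75882773990847/970152273743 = -78.22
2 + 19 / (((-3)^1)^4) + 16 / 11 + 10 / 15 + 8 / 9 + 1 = 5564 / 891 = 6.24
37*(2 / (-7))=-74 / 7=-10.57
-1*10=-10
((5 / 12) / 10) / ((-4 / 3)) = -1 / 32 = -0.03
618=618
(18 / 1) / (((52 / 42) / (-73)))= -13797 / 13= -1061.31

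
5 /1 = 5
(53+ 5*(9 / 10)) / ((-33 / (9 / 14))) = -345 / 308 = -1.12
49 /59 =0.83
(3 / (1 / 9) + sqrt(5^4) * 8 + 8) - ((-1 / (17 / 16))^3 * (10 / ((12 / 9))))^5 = 28032037153380569911355 / 2862423051509815793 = 9793.11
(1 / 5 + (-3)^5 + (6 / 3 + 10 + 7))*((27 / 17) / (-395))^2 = -815751 / 225456125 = -0.00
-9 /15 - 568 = -2843 /5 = -568.60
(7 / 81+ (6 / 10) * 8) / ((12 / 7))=13853 / 4860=2.85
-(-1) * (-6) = -6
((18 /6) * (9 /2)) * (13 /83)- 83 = -13427 /166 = -80.89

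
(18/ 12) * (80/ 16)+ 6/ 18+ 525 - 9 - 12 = 3071/ 6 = 511.83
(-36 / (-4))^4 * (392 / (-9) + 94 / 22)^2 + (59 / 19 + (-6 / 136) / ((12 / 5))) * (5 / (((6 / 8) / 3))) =1582800092857 / 156332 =10124607.20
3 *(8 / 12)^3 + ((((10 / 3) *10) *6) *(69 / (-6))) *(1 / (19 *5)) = -3988 / 171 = -23.32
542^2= 293764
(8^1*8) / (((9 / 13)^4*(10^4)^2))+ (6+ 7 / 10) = 68685497311 / 10251562500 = 6.70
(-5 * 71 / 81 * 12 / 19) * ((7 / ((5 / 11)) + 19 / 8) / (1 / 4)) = -11218 / 57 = -196.81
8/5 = 1.60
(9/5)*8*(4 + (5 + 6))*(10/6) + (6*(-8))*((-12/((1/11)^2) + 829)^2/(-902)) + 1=9477907/451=21015.31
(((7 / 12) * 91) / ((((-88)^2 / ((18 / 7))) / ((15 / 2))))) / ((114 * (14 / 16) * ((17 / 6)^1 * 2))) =585 / 2501312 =0.00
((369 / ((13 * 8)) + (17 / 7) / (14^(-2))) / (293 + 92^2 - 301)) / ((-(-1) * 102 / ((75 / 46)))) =1246825 / 1375419136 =0.00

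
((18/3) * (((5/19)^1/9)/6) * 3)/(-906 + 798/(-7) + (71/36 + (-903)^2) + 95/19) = 12/111409369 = 0.00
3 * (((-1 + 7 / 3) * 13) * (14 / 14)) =52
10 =10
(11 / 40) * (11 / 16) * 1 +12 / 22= 5171 / 7040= 0.73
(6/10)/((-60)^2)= 1/6000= 0.00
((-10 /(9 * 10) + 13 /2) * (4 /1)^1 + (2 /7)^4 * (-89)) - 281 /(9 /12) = -7556758 /21609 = -349.70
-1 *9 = -9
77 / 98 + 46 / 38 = 531 / 266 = 2.00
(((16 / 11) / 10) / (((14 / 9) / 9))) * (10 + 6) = 5184 / 385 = 13.46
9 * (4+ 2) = 54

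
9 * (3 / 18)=3 / 2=1.50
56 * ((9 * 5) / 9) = 280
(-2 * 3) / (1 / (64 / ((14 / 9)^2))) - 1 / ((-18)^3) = -45349583 / 285768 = -158.69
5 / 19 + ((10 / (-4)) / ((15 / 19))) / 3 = -271 / 342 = -0.79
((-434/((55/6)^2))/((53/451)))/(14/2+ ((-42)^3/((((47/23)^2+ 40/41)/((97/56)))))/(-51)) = -7242385509/81644821225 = -0.09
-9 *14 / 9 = -14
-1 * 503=-503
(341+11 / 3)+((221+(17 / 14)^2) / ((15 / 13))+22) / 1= 328973 / 588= 559.48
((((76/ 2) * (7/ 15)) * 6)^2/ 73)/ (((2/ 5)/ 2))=283024/ 365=775.41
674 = 674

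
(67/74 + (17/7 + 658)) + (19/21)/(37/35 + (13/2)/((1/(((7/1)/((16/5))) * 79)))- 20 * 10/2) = 661.33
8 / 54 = 4 / 27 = 0.15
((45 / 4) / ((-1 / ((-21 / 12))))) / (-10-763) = -315 / 12368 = -0.03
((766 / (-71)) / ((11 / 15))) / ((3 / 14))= -53620 / 781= -68.66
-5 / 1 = -5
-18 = -18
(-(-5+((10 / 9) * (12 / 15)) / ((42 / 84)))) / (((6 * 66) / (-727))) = -21083 / 3564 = -5.92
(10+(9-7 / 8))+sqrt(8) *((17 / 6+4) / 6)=41 *sqrt(2) / 18+145 / 8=21.35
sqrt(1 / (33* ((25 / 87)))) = sqrt(319) / 55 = 0.32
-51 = -51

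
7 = 7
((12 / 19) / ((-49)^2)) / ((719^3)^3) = 0.00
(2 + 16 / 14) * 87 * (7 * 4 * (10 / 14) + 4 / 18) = 16588 / 3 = 5529.33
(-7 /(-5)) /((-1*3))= -7 /15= -0.47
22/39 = 0.56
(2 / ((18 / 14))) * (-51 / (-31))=238 / 93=2.56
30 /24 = 5 /4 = 1.25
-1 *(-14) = 14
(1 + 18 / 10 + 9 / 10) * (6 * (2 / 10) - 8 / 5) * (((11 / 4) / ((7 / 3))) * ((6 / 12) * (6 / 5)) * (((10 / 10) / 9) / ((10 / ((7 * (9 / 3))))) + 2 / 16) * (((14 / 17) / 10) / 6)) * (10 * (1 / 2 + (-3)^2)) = -332519 / 680000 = -0.49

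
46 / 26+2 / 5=141 / 65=2.17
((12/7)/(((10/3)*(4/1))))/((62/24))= 54/1085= 0.05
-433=-433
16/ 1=16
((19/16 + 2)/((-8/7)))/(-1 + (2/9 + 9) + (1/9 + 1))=-153/512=-0.30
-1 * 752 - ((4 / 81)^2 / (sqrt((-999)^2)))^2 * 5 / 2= -32306424294750832 / 42960670604721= -752.00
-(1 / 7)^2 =-1 / 49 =-0.02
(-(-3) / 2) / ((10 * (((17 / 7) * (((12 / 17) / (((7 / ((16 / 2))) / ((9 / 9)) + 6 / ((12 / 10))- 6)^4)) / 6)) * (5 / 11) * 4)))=231 / 3276800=0.00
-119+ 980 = 861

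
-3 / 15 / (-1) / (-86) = -1 / 430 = -0.00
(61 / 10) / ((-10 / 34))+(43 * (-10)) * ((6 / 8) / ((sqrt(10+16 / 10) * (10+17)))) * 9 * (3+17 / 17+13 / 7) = -8815 * sqrt(290) / 812- 1037 / 50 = -205.61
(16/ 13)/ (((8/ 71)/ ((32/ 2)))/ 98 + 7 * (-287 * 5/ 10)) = -222656/ 181722073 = -0.00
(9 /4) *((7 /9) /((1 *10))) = 7 /40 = 0.18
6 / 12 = 1 / 2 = 0.50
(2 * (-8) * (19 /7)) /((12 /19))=-1444 /21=-68.76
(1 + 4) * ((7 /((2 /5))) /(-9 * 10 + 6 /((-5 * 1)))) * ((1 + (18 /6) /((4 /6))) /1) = -9625 /1824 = -5.28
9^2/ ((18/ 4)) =18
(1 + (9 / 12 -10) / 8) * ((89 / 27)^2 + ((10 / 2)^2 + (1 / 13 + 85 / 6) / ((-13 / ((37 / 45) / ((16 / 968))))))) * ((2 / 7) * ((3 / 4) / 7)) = 45923089 / 515144448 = 0.09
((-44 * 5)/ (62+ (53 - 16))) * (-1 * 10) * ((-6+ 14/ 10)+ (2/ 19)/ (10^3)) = -102.22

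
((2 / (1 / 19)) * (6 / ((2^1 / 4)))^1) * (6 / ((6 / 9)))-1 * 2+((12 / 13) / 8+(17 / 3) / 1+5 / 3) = 320537 / 78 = 4109.45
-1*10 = -10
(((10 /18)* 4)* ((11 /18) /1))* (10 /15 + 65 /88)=1855 /972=1.91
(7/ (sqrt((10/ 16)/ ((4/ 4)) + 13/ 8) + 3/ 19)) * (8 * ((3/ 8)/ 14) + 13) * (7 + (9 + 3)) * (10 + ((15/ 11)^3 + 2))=15408.98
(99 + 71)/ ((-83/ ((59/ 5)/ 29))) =-2006/ 2407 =-0.83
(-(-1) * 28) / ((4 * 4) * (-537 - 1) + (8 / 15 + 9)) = -420 / 128977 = -0.00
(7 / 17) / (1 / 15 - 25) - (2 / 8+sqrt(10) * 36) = -36 * sqrt(10) - 3389 / 12716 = -114.11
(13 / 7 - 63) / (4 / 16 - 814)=1712 / 22785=0.08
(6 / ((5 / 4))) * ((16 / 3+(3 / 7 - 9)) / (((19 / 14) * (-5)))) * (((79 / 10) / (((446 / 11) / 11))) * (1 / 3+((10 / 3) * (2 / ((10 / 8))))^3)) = 2134639408 / 2859975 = 746.38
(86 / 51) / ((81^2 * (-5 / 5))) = -0.00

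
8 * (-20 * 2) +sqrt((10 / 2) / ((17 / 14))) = -320 +sqrt(1190) / 17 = -317.97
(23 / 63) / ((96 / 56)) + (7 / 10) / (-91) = 1441 / 7020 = 0.21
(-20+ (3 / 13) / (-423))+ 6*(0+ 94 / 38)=-179653 / 34827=-5.16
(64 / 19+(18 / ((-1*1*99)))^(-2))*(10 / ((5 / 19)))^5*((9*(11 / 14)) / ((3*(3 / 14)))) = 29301373640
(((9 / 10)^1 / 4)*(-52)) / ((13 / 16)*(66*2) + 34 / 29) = -6786 / 62885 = -0.11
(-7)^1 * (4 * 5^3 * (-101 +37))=224000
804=804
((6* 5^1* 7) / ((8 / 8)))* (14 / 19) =2940 / 19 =154.74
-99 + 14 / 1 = -85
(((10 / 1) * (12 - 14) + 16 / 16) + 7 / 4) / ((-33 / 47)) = 1081 / 44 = 24.57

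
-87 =-87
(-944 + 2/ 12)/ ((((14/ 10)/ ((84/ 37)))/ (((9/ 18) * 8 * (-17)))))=3850840/ 37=104076.76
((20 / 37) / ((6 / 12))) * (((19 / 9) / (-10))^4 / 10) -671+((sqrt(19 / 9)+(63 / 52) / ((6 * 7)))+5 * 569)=sqrt(19) / 3+34304450227721 / 15779205000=2175.48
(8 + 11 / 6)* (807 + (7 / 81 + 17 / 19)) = 73365497 / 9234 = 7945.15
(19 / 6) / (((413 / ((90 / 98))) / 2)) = 285 / 20237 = 0.01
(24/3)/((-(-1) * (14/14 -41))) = -1/5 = -0.20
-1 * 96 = -96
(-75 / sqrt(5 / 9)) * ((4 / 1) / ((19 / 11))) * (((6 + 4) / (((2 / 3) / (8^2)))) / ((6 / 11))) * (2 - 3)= 3484800 * sqrt(5) / 19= 410118.40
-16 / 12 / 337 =-4 / 1011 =-0.00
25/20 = 1.25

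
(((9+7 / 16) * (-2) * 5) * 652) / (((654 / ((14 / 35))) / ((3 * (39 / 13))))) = -73839 / 218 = -338.71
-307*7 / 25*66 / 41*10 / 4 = -70917 / 205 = -345.94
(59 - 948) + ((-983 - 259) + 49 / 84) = -25565 / 12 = -2130.42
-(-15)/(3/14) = 70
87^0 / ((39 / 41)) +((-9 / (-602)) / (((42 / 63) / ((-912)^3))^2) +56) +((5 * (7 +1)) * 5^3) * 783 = 227210642077003839557 / 11739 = 19355195679104168.97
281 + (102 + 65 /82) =31471 /82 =383.79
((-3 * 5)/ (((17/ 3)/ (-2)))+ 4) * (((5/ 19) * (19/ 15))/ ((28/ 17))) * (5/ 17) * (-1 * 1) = -395/ 714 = -0.55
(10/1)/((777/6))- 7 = -1793/259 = -6.92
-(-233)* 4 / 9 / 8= 233 / 18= 12.94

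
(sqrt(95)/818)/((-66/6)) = -sqrt(95)/8998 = -0.00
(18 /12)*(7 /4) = 21 /8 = 2.62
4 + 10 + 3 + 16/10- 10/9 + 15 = 1462/45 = 32.49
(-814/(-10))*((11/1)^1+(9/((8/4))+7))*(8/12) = 1221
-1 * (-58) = 58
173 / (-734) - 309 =-226979 / 734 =-309.24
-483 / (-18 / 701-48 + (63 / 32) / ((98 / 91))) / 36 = 1805776 / 6217821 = 0.29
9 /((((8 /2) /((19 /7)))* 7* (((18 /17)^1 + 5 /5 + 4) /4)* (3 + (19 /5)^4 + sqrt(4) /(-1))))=1816875 /660884462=0.00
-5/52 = -0.10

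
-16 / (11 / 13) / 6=-3.15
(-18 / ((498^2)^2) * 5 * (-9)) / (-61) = -5 / 23159660648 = -0.00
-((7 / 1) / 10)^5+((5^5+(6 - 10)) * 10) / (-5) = -6242.17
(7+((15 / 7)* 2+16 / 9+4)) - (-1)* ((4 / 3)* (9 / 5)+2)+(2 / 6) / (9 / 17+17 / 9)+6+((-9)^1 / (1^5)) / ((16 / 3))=4832411 / 186480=25.91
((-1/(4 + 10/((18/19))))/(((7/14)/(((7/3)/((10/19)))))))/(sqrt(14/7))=-399 * sqrt(2)/1310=-0.43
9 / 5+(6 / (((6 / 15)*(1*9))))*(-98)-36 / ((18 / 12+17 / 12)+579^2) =-9747558601 / 60343905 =-161.53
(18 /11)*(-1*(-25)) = 450 /11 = 40.91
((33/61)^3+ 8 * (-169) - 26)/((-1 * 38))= 36.26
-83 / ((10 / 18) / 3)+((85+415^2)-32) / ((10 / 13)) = 1117566 / 5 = 223513.20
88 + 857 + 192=1137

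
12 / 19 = 0.63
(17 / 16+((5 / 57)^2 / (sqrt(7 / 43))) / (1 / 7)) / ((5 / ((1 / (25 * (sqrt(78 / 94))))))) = sqrt(1833) * (400 * sqrt(301)+55233) / 253422000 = 0.01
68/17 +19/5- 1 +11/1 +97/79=7516/395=19.03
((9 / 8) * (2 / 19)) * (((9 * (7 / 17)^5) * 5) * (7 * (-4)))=-47647845 / 26977283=-1.77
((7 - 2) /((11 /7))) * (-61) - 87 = -281.09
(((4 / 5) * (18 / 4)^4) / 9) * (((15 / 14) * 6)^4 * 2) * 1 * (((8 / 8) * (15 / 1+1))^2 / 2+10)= 41253107625 / 2401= 17181635.83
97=97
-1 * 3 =-3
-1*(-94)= 94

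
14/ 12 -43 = -41.83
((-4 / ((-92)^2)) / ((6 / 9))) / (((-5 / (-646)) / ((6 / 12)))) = -0.05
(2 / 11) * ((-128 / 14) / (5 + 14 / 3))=-384 / 2233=-0.17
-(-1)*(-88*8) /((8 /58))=-5104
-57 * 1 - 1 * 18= -75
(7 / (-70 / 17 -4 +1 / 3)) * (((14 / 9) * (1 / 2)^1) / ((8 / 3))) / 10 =-833 / 31760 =-0.03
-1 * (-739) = 739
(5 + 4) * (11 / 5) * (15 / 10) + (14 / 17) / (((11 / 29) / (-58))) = -179941 / 1870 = -96.23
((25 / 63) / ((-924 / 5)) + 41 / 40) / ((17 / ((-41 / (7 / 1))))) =-24412343 / 69272280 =-0.35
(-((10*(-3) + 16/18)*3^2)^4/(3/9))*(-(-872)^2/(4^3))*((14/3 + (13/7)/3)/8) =776767690631022/7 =110966812947288.86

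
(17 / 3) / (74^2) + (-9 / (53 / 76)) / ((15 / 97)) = -363317143 / 4353420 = -83.46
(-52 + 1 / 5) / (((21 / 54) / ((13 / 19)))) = -8658 / 95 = -91.14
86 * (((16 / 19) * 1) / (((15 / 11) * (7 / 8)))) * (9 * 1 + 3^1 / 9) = 484352 / 855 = 566.49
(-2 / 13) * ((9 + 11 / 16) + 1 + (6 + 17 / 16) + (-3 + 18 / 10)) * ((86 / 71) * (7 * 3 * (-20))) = 1195572 / 923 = 1295.31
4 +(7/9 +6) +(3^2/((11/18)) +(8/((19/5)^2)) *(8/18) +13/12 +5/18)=3875879/142956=27.11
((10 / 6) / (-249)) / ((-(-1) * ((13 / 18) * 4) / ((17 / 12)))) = -85 / 25896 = -0.00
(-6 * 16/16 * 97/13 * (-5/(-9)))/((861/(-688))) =667360/33579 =19.87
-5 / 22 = -0.23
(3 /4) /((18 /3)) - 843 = -6743 /8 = -842.88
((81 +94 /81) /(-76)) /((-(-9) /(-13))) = 86515 /55404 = 1.56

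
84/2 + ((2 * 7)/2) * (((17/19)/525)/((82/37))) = 4908329/116850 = 42.01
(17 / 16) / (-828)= -0.00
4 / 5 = 0.80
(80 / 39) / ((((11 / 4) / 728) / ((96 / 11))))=4739.17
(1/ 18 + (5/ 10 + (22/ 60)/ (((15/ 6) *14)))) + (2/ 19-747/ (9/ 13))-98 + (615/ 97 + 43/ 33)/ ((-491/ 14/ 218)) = -38373734643281/ 31355235450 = -1223.84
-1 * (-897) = 897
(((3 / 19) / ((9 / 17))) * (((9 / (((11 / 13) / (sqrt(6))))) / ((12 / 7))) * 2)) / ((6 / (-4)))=-1547 * sqrt(6) / 627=-6.04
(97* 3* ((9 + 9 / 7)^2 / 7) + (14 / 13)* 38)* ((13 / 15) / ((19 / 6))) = 39587096 / 32585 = 1214.89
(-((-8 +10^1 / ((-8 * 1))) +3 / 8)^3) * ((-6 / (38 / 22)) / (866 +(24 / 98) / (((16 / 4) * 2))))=-578742087 / 206406272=-2.80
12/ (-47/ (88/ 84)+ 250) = 264/ 4513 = 0.06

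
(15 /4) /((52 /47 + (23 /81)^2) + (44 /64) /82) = 1517165640 /483629957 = 3.14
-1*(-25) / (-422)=-25 / 422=-0.06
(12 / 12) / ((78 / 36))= 6 / 13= 0.46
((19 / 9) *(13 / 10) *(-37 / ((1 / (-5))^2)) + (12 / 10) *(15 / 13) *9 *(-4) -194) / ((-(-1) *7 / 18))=-651095 / 91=-7154.89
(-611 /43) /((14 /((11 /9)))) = -6721 /5418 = -1.24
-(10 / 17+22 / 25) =-624 / 425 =-1.47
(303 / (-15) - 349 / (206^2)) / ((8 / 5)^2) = -21438905 / 2715904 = -7.89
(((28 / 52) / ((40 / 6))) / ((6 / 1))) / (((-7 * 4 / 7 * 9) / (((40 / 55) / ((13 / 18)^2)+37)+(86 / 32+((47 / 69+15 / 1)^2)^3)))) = -334089000343061627939471 / 60089662014993262080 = -5559.84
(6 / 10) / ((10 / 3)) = 9 / 50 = 0.18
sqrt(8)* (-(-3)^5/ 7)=486* sqrt(2)/ 7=98.19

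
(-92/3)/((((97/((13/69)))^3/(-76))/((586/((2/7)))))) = 1369838288/39107125377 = 0.04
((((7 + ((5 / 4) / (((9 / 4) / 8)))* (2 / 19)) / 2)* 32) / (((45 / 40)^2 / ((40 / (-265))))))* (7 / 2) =-36614144 / 734103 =-49.88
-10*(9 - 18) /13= 90 /13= 6.92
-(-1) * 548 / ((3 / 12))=2192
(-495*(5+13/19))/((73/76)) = -213840/73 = -2929.32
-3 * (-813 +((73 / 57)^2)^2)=8553630572 / 3518667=2430.93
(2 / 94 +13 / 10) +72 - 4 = 32581 / 470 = 69.32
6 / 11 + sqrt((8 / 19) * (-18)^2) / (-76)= 6 / 11-9 * sqrt(38) / 361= 0.39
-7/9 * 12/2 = -14/3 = -4.67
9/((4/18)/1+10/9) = 27/4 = 6.75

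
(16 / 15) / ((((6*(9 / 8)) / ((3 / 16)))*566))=2 / 38205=0.00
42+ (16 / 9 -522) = -4304 / 9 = -478.22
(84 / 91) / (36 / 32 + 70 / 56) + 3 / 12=631 / 988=0.64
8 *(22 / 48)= 11 / 3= 3.67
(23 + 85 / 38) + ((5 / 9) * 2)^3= 737111 / 27702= 26.61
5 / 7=0.71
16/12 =4/3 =1.33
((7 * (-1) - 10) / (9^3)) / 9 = -0.00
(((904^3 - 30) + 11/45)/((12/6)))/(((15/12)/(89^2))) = 526656922060522/225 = 2340697431380.10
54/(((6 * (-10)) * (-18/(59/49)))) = 59/980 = 0.06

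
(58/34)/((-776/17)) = -29/776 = -0.04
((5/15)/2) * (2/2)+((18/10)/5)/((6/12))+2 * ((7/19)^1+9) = 55927/2850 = 19.62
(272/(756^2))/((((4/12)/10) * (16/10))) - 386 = -18383983/47628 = -385.99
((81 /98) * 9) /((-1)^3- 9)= -729 /980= -0.74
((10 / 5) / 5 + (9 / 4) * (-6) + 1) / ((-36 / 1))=121 / 360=0.34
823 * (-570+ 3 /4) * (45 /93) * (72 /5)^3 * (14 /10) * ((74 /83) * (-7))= 5914249189.81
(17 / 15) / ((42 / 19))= 323 / 630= 0.51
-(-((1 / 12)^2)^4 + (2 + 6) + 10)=-7739670527 / 429981696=-18.00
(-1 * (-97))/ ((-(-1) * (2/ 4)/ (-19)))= -3686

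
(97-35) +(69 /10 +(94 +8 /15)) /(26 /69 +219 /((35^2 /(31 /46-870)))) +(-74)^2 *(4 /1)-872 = 552837038557 /26209073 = 21093.35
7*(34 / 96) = 2.48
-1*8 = -8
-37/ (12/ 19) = -703/ 12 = -58.58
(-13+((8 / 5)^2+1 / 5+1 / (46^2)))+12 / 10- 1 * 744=-39835791 / 52900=-753.04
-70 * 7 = -490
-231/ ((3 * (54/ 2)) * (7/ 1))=-11/ 27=-0.41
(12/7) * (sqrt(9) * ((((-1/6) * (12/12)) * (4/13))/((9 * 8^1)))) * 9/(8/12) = -9/182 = -0.05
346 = 346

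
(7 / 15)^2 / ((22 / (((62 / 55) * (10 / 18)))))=1519 / 245025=0.01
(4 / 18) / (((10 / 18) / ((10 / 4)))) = 1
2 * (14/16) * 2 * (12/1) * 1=42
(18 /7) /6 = 3 /7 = 0.43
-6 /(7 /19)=-114 /7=-16.29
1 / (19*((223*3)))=1 / 12711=0.00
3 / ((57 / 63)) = 63 / 19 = 3.32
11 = 11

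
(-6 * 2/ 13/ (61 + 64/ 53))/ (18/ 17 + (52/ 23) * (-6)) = 41446/ 34931715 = 0.00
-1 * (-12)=12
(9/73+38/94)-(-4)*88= 1209522/3431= 352.53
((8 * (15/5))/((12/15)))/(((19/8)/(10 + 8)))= 4320/19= 227.37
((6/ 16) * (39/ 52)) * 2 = 9/ 16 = 0.56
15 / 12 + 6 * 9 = 55.25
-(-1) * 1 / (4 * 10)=1 / 40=0.02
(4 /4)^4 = 1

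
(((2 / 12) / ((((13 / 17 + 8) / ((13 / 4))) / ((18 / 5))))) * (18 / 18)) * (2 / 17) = 39 / 1490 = 0.03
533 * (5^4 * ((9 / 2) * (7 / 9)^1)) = 2331875 / 2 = 1165937.50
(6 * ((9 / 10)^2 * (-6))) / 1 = -29.16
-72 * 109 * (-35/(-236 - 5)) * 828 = -227435040/241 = -943713.86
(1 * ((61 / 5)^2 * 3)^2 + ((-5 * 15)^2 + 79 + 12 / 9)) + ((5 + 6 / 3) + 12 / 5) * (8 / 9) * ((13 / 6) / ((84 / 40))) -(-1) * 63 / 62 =4506195291251 / 21971250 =205095.08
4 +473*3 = 1423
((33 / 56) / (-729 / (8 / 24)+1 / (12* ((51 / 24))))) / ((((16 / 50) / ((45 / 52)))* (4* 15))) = -0.00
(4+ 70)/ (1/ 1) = 74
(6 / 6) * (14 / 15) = 14 / 15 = 0.93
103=103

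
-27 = -27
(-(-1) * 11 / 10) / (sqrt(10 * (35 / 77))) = 0.52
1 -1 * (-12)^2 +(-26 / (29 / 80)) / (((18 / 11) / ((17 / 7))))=-455741 / 1827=-249.45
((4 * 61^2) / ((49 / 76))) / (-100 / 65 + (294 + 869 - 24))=14705392 / 724563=20.30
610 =610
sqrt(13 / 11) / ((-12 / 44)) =-sqrt(143) / 3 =-3.99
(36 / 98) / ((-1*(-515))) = 18 / 25235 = 0.00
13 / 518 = 0.03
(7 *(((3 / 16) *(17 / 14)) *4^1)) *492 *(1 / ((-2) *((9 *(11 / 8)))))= -1394 / 11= -126.73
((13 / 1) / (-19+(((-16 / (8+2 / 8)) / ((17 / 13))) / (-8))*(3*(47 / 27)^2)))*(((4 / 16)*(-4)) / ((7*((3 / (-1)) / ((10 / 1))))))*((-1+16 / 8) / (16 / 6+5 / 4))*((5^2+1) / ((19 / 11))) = -20273956560 / 14754866651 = -1.37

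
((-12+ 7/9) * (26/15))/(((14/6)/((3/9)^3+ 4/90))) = -28886/42525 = -0.68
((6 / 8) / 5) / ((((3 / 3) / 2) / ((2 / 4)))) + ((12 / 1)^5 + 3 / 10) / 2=1244163 / 10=124416.30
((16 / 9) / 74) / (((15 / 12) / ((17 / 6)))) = 272 / 4995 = 0.05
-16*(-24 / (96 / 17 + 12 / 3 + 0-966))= -0.40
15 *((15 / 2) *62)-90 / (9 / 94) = 6035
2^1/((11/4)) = 8/11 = 0.73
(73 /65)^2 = 5329 /4225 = 1.26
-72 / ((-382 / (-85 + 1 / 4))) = -3051 / 191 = -15.97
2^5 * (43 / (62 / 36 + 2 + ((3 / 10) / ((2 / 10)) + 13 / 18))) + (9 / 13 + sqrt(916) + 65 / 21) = 2 * sqrt(229) + 6872302 / 29211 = 265.53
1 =1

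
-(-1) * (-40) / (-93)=40 / 93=0.43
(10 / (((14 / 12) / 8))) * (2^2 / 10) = 192 / 7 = 27.43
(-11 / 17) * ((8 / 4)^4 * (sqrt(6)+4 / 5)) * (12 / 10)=-1056 * sqrt(6) / 85 - 4224 / 425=-40.37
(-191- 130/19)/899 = -3759/17081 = -0.22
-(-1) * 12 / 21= 4 / 7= 0.57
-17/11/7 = -17/77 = -0.22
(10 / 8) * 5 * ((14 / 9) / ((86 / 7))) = 1225 / 1548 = 0.79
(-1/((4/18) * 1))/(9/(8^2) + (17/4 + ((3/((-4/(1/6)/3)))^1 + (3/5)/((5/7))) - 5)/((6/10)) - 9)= 1440/2987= 0.48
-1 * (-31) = 31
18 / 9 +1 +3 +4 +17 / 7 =87 / 7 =12.43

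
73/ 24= 3.04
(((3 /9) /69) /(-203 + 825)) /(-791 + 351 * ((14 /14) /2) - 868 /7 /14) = -0.00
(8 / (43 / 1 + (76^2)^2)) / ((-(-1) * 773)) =8 / 25788995287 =0.00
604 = 604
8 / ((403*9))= 8 / 3627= 0.00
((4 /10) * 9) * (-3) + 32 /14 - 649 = -23013 /35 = -657.51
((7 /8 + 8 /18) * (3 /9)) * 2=95 /108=0.88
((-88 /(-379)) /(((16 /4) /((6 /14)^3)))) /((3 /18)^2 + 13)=21384 /60968593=0.00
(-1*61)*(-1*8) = 488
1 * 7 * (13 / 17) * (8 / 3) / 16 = 0.89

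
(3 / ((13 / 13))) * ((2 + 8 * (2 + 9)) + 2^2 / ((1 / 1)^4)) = 282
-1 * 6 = -6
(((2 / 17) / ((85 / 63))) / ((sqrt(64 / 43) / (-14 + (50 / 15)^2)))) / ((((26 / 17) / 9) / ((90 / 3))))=-36.45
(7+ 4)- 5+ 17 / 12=7.42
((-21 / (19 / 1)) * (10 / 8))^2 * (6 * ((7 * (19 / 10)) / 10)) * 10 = 46305 / 304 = 152.32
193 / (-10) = -193 / 10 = -19.30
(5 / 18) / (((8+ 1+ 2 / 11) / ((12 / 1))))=110 / 303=0.36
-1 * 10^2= -100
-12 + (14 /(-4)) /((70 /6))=-12.30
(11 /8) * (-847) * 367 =-3419339 /8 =-427417.38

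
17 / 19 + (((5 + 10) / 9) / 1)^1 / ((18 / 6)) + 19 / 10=5729 / 1710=3.35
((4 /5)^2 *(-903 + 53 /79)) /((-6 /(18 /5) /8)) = 27373056 /9875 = 2771.96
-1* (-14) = 14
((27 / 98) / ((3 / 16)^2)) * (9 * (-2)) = -6912 / 49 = -141.06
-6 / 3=-2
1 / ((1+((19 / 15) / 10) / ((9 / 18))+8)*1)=75 / 694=0.11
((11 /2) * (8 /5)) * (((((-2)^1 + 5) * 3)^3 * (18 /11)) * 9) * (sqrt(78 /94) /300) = 39366 * sqrt(1833) /5875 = 286.88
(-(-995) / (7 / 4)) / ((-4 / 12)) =-11940 / 7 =-1705.71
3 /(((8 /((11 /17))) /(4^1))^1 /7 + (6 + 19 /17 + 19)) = 3927 /34766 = 0.11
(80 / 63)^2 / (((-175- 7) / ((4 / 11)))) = -12800 / 3972969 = -0.00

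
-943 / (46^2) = -41 / 92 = -0.45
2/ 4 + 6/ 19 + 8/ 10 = 307/ 190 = 1.62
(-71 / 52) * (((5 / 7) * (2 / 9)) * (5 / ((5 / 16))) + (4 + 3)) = -42671 / 3276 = -13.03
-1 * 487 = -487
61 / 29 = 2.10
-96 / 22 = -48 / 11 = -4.36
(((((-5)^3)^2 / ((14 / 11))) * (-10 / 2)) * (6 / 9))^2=738525390625 / 441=1674660749.72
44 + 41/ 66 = 2945/ 66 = 44.62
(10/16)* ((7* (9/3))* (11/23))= 1155/184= 6.28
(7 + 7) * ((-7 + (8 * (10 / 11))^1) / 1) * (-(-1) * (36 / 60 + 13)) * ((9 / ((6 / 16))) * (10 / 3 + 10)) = 182784 / 11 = 16616.73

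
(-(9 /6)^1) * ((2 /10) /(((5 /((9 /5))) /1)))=-27 /250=-0.11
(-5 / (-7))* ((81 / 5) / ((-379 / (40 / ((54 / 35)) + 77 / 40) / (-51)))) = 657441 / 15160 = 43.37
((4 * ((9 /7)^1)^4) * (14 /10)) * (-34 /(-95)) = 5.48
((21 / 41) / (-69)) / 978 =-7 / 922254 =-0.00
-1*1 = -1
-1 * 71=-71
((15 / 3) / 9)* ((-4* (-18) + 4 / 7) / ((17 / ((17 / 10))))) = 254 / 63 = 4.03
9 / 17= 0.53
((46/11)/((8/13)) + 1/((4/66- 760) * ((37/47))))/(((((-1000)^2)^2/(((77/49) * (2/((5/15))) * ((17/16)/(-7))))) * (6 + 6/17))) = -8015983463/5237730892800000000000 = -0.00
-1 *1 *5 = -5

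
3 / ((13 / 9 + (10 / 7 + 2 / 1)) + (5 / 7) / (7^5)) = 3176523 / 5159794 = 0.62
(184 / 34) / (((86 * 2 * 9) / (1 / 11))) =23 / 72369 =0.00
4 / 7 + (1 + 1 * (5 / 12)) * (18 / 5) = 397 / 70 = 5.67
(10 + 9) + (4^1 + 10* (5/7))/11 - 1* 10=771/77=10.01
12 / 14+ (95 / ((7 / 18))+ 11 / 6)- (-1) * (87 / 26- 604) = -96554 / 273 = -353.68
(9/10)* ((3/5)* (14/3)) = 63/25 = 2.52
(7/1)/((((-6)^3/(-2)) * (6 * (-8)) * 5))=-7/25920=-0.00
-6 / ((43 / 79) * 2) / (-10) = 237 / 430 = 0.55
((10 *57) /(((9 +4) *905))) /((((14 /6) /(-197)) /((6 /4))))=-101061 /16471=-6.14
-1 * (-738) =738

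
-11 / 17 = -0.65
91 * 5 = 455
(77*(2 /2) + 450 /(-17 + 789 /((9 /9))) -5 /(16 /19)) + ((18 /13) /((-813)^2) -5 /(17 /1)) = 3576102449573 /50119663568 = 71.35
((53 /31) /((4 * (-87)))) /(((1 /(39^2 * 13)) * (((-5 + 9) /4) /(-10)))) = 1746615 /1798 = 971.42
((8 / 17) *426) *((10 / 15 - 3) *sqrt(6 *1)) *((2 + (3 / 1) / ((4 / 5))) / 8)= -11431 *sqrt(6) / 34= -823.53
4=4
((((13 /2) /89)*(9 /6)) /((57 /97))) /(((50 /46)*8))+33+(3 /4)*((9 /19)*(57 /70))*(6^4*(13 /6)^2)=16979331101 /9469600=1793.04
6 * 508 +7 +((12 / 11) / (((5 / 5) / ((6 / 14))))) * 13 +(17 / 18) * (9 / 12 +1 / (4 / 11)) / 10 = 84862243 / 27720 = 3061.41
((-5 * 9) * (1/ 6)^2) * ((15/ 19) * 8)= -150/ 19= -7.89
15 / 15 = 1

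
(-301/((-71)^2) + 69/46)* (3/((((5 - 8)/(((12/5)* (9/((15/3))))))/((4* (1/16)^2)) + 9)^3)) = -31757427/327279454238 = -0.00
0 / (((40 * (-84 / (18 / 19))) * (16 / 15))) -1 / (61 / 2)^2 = -4 / 3721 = -0.00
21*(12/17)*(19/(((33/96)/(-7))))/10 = -536256/935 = -573.54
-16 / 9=-1.78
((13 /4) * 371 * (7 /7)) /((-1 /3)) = -14469 /4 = -3617.25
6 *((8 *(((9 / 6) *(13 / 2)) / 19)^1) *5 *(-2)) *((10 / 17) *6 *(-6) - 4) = 2003040 / 323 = 6201.36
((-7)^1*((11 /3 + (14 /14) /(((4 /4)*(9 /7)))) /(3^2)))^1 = -280 /81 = -3.46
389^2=151321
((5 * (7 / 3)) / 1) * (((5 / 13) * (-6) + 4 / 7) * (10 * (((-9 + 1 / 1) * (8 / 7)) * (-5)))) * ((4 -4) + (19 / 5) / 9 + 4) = -100614400 / 2457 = -40950.10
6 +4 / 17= 106 / 17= 6.24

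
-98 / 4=-49 / 2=-24.50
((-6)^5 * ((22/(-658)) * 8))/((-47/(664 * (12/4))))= -1363101696/15463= -88152.47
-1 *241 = -241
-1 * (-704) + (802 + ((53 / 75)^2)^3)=268057808892379 / 177978515625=1506.12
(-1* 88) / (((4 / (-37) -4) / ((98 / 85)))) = 24.70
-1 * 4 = -4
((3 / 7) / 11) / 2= 3 / 154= 0.02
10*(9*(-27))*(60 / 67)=-145800 / 67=-2176.12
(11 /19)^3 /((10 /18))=0.35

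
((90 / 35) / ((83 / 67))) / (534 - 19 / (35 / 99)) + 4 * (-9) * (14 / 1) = -234382686 / 465049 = -504.00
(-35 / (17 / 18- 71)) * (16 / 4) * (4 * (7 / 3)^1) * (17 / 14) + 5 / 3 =91985 / 3783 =24.32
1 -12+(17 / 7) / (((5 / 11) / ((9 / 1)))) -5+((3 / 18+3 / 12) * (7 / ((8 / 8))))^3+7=3864529 / 60480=63.90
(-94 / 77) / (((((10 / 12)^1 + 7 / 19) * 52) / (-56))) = 21432 / 19591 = 1.09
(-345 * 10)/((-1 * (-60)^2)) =23/24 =0.96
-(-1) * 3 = 3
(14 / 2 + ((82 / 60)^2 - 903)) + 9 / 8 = -1607413 / 1800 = -893.01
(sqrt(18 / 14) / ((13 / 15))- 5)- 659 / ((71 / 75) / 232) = -11466955 / 71 + 45 * sqrt(7) / 91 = -161505.10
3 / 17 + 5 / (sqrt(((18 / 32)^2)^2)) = 22003 / 1377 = 15.98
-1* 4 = -4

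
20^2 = 400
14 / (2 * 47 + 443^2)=2 / 28049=0.00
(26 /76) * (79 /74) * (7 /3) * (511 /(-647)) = -3673579 /5458092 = -0.67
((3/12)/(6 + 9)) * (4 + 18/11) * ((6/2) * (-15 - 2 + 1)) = -248/55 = -4.51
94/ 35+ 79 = 2859/ 35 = 81.69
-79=-79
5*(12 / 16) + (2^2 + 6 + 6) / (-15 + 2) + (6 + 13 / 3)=12.85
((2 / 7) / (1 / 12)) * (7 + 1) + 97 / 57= 11623 / 399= 29.13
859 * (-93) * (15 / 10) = -239661 / 2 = -119830.50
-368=-368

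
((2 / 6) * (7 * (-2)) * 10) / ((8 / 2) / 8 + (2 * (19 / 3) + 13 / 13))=-56 / 17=-3.29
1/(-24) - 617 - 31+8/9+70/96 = -93085/144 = -646.42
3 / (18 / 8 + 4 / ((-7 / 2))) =84 / 31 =2.71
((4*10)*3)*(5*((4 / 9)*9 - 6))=-1200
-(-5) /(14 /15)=75 /14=5.36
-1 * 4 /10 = -2 /5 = -0.40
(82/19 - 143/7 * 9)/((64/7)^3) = -1170071/4980736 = -0.23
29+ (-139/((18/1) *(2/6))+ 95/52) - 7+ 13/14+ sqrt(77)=10.36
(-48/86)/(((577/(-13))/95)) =29640/24811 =1.19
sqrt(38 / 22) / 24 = sqrt(209) / 264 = 0.05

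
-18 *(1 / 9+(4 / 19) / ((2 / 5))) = -218 / 19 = -11.47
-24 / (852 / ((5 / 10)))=-1 / 71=-0.01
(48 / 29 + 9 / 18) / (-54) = -125 / 3132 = -0.04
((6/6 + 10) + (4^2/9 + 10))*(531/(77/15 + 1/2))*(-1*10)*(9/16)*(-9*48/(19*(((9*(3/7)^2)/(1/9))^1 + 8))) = 732280500/61009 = 12002.83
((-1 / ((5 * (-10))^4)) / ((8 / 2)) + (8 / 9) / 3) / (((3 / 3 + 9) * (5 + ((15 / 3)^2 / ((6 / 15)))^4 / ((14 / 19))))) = 1399999811 / 978470084882812500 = 0.00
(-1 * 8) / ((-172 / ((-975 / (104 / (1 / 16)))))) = -75 / 2752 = -0.03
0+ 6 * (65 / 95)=78 / 19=4.11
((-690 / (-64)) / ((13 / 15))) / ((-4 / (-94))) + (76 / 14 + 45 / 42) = 248633 / 832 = 298.84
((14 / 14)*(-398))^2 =158404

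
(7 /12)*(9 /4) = 21 /16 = 1.31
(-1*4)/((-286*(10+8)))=1/1287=0.00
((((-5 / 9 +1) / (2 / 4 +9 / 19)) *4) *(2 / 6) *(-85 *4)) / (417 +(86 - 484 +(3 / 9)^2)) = -51680 / 4773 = -10.83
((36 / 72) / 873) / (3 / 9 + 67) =1 / 117564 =0.00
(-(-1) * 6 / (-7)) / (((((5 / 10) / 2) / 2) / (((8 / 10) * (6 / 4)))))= -288 / 35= -8.23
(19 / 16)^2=361 / 256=1.41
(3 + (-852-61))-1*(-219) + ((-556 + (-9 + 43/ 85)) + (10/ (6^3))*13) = -11519911/ 9180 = -1254.89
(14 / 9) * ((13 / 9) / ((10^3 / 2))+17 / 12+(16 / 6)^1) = 64358 / 10125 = 6.36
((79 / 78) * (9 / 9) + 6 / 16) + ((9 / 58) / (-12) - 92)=-90.63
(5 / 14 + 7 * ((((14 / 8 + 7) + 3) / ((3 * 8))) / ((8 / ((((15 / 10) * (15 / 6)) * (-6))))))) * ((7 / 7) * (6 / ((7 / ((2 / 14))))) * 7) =-99795 / 12544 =-7.96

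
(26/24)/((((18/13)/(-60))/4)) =-1690/9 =-187.78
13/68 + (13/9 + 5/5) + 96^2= 5641805/612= 9218.64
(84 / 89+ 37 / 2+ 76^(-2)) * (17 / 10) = 33.05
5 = 5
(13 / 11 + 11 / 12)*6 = 277 / 22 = 12.59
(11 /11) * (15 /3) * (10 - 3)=35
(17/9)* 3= 17/3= 5.67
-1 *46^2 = -2116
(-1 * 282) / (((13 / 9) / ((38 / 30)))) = -16074 / 65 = -247.29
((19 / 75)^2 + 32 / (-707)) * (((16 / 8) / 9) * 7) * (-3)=-150454 / 1704375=-0.09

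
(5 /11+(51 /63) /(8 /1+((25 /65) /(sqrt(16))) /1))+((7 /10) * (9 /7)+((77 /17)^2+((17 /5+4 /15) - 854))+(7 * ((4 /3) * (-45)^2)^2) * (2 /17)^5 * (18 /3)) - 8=8373548213322013 /1380825131070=6064.16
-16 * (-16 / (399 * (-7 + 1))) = -128 / 1197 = -0.11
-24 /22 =-12 /11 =-1.09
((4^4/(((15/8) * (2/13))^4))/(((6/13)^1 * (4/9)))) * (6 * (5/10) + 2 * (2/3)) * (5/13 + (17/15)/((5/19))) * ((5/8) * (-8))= -13912425938944/759375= -18320890.13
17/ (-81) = -17/ 81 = -0.21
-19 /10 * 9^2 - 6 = -1599 /10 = -159.90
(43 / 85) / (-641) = -43 / 54485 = -0.00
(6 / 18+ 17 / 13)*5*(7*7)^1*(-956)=-14990080 / 39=-384361.03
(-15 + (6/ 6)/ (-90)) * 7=-9457/ 90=-105.08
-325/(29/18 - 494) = 5850/8863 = 0.66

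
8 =8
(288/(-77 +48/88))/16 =-198/841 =-0.24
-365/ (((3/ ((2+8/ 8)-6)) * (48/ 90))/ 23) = 125925/ 8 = 15740.62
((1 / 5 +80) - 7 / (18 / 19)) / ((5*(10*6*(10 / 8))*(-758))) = -6553 / 25582500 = -0.00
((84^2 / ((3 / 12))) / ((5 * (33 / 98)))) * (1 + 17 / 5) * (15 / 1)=5531904 / 5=1106380.80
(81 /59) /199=81 /11741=0.01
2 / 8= 1 / 4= 0.25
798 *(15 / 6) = 1995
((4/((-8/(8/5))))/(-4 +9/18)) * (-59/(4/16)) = -1888/35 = -53.94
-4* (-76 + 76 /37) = 10944 /37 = 295.78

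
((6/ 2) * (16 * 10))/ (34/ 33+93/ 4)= 12672/ 641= 19.77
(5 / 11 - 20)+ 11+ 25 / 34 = -2921 / 374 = -7.81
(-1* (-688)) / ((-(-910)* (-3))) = -344 / 1365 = -0.25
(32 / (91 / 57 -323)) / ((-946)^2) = -57 / 512339410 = -0.00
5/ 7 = 0.71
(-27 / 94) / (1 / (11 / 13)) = -297 / 1222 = -0.24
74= 74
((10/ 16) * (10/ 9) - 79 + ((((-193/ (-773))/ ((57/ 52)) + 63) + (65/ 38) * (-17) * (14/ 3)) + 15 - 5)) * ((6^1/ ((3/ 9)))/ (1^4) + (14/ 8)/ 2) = -11239631395/ 4229856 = -2657.21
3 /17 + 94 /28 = 841 /238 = 3.53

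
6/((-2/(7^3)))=-1029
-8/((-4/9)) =18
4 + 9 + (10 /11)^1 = 153 /11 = 13.91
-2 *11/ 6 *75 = -275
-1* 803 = -803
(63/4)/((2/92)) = 1449/2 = 724.50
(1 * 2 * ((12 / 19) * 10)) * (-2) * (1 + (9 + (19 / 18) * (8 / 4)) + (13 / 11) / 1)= -335.82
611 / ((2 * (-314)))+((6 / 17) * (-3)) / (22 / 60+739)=-230733167 / 236804356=-0.97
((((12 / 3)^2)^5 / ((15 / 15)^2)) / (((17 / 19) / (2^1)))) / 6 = 19922944 / 51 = 390645.96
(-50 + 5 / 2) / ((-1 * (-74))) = -95 / 148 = -0.64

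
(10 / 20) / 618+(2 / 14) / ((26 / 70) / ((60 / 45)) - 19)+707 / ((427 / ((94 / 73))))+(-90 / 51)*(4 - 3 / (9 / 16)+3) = -200102200511 / 245237628756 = -0.82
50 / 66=0.76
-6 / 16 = -3 / 8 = -0.38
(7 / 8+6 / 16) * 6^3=270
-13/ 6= -2.17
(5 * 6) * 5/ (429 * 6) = 0.06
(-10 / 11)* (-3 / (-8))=-15 / 44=-0.34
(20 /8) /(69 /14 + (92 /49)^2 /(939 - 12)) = 11128635 /21956237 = 0.51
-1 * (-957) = 957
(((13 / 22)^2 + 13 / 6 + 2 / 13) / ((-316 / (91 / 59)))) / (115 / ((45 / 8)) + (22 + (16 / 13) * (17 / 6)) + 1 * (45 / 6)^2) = -13757289 / 107880541604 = -0.00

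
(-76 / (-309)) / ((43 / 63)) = 1596 / 4429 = 0.36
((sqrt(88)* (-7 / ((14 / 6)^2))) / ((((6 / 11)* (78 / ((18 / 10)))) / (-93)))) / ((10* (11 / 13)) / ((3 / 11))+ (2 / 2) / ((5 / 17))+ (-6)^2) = 0.67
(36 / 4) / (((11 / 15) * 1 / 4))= 540 / 11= 49.09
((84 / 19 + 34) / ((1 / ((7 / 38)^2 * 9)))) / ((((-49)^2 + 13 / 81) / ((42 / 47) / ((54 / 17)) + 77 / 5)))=4804708671 / 62699614262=0.08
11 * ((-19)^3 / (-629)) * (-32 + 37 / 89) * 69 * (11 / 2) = -160974138501 / 111962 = -1437756.90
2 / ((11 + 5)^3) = 1 / 2048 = 0.00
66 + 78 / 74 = 2481 / 37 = 67.05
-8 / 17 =-0.47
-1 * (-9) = 9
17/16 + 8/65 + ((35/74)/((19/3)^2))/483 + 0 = 378798963/319499440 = 1.19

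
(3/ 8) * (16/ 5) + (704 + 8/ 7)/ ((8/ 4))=12382/ 35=353.77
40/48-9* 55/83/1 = -5.13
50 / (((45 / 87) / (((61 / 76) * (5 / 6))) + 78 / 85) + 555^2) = 7518250 / 46316433387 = 0.00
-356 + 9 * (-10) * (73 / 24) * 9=-11279 / 4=-2819.75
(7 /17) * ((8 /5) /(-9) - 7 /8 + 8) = 17507 /6120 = 2.86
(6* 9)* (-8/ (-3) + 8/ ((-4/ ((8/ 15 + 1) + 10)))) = -5508/ 5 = -1101.60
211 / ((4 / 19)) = 4009 / 4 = 1002.25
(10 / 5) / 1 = 2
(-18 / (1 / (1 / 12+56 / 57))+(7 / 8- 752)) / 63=-39029 / 3192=-12.23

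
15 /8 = 1.88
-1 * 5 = -5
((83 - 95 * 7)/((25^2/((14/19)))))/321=-2716/1270625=-0.00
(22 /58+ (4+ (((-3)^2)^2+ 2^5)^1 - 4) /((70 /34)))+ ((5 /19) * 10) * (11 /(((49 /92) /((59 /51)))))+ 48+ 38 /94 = 53891119169 /323583015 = 166.54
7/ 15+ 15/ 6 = 89/ 30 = 2.97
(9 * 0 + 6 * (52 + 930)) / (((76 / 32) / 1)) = 47136 / 19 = 2480.84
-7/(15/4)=-1.87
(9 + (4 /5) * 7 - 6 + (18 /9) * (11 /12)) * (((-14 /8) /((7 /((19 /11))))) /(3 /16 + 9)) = -11894 /24255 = -0.49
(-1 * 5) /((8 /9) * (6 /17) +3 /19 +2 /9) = -14535 /2017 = -7.21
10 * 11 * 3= 330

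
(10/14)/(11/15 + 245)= 0.00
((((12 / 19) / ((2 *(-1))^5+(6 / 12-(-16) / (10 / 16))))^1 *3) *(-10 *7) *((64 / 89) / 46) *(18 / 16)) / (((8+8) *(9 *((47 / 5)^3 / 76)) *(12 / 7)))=1837500 / 12539015179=0.00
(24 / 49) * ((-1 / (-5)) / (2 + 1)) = 8 / 245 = 0.03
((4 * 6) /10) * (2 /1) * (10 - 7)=72 /5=14.40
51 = 51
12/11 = 1.09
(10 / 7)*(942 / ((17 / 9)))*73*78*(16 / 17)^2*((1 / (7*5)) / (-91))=-1901242368 / 1685159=-1128.23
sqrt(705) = 26.55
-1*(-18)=18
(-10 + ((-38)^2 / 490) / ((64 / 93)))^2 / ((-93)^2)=2009459929 / 531615974400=0.00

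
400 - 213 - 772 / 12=368 / 3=122.67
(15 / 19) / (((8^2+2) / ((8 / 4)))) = 0.02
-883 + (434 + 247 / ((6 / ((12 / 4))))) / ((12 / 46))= 15049 / 12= 1254.08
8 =8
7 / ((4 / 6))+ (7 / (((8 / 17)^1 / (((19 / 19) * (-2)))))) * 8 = -227.50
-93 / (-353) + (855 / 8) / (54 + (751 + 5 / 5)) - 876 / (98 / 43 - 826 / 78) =3356337808311 / 31722618928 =105.80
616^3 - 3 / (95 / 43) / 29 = 643967188351 / 2755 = 233744895.95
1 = 1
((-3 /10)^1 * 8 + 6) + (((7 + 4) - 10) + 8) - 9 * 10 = -387 /5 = -77.40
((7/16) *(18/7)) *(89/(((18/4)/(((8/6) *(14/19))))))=1246/57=21.86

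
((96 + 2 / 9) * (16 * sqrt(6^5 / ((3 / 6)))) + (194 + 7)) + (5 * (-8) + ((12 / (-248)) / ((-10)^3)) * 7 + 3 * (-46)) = 1426021 / 62000 + 110848 * sqrt(3) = 192017.37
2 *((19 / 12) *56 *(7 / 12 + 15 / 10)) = 3325 / 9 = 369.44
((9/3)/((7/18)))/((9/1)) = 6/7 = 0.86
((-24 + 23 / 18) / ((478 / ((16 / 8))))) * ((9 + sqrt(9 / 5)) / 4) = -409 / 1912 - 409 * sqrt(5) / 28680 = -0.25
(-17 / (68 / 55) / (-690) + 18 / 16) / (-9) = -0.13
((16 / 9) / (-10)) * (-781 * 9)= 6248 / 5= 1249.60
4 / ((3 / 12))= 16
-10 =-10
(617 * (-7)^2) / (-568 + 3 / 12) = -120932 / 2271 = -53.25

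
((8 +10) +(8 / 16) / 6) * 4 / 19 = 217 / 57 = 3.81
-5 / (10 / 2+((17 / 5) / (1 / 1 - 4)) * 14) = 75 / 163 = 0.46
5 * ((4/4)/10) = 1/2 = 0.50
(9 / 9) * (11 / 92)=11 / 92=0.12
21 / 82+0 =21 / 82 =0.26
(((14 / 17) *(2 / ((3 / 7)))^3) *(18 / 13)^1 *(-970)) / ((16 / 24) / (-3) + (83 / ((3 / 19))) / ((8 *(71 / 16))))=-396856488 / 51493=-7707.00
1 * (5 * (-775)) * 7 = -27125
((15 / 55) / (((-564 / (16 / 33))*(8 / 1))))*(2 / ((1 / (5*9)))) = -15 / 5687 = -0.00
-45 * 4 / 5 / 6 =-6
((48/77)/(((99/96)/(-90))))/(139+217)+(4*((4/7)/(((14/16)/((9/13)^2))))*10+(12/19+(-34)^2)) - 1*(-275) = 2446688332329/1694383691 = 1444.00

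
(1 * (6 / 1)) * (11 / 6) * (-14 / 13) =-154 / 13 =-11.85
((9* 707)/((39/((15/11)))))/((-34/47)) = -1495305/4862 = -307.55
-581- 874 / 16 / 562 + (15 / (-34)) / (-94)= -2087460927 / 3592304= -581.09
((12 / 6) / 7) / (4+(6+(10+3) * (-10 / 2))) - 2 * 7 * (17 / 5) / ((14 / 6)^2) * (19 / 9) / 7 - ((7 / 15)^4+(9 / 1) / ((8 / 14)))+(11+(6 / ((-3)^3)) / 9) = -271560727 / 36382500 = -7.46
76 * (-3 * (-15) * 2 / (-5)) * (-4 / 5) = 5472 / 5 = 1094.40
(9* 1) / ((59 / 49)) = 441 / 59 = 7.47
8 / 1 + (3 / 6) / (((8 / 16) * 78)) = 625 / 78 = 8.01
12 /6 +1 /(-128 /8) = 31 /16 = 1.94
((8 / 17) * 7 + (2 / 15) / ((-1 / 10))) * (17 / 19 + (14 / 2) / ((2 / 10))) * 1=68200 / 969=70.38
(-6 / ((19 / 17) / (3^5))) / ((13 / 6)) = -148716 / 247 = -602.09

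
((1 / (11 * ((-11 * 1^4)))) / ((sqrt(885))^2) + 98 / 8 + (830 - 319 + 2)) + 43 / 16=904546979 / 1713360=527.94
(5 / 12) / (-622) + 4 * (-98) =-2925893 / 7464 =-392.00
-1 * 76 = -76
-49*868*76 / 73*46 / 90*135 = -223037808 / 73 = -3055312.44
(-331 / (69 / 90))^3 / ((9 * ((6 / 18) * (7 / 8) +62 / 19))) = -49610097288000 / 19722707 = -2515379.72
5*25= 125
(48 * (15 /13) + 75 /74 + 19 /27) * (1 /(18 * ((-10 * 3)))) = -1483163 /14025960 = -0.11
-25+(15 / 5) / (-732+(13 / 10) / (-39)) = -549115 / 21961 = -25.00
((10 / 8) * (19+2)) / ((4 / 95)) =9975 / 16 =623.44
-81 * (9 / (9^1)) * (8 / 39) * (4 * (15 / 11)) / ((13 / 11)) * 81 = -1049760 / 169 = -6211.60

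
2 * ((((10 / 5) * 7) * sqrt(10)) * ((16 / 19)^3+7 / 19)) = 185444 * sqrt(10) / 6859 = 85.50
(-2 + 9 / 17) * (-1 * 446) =11150 / 17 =655.88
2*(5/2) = 5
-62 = -62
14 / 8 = 7 / 4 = 1.75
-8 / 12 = -2 / 3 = -0.67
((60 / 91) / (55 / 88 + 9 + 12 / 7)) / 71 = 96 / 117221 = 0.00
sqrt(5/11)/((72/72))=sqrt(55)/11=0.67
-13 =-13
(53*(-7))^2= 137641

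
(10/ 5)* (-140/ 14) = -20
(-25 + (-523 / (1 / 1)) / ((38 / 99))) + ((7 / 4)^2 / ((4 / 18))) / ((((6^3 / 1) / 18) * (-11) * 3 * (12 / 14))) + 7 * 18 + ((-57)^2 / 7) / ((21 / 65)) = 1376700443 / 7865088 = 175.04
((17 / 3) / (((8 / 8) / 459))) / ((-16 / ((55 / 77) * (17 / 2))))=-221085 / 224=-986.99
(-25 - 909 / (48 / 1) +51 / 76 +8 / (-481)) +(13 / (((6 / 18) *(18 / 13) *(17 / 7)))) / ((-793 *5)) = -98454637067 / 2274514320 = -43.29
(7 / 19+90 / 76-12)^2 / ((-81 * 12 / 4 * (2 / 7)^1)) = -1103263 / 701784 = -1.57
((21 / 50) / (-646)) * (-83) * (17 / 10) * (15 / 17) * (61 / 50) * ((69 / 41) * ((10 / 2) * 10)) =22008861 / 2648600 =8.31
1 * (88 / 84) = 1.05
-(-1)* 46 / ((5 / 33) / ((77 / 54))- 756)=-19481 / 320121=-0.06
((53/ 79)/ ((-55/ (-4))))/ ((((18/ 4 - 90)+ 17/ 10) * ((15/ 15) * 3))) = -212/ 1092333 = -0.00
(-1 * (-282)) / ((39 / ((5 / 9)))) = 470 / 117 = 4.02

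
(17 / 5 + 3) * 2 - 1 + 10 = 109 / 5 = 21.80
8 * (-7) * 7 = -392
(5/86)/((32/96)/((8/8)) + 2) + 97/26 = 14696/3913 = 3.76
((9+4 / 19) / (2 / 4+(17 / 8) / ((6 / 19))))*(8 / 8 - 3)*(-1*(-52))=-873600 / 6593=-132.50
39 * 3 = 117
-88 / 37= -2.38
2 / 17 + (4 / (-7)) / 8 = 11 / 238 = 0.05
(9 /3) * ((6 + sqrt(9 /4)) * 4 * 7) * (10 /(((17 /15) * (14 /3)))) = 20250 /17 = 1191.18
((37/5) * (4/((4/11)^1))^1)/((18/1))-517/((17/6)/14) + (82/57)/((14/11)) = -518682923/203490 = -2548.94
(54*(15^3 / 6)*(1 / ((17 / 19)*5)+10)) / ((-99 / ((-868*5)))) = 231430500 / 17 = 13613558.82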